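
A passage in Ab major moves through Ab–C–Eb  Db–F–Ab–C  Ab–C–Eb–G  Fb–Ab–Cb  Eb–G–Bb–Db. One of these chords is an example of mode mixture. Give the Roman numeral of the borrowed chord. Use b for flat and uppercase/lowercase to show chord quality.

bVI

Ab major has the diatonic set Ab, Bbm, Cm, Db, Eb, Fm, Gdim. Of the given chords, Ab–C–Eb = Ab, Db–F–Ab–C = Dbmaj7, Ab–C–Eb–G = Abmaj7 and Eb–G–Bb–Db = Eb7 are diatonic. Fb–Ab–Cb is not: scale degree 6 in Ab major carries Fm (vi). In Ab minor the chord on that degree is Fb, so here it functions as bVI, borrowed from the parallel minor.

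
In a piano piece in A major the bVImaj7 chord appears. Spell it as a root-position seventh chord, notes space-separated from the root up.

F A C E

bVImaj7 is built on the lowered scale degree 6. In A major degree 6 is F#; lowered it becomes F. Building the major-seventh chord from the parallel minor on F: F–A–C–E.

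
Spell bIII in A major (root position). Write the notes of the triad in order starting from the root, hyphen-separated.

bIII is built on the lowered scale degree 3. In A major degree 3 is C#; lowered it becomes C. Building the major chord from the parallel minor on C: C–E–G.

C-E-G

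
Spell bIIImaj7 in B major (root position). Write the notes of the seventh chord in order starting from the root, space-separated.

D F# A C#

Scale degree 3 in B major is D#. bIIImaj7 uses the lowered form, D, taken from B minor. In B minor the chord on D is D–F#–A–C#.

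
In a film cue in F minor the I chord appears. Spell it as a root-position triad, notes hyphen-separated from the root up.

The root, F, is scale degree 1 — the same note in F minor and F major; only the chord quality changes. In F major the chord on F is F–A–C.

F-A-C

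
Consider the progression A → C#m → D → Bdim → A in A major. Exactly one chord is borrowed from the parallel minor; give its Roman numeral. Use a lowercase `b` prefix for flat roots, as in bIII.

The diatonic triads in A major are A, Bm, C#m, D, E, F#m, G#dim. Of the given chords, A, C#m and D are diatonic. Bdim (B–D–F) doesn't fit — on degree 2 A major would have Bm (ii). Bdim is the degree-2 chord of A minor, so it is the borrowed ii°.

ii°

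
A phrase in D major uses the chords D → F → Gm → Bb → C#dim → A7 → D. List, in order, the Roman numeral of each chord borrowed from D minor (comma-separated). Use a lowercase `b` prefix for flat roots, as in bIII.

bIII, iv, bVI

In D major the diatonic chords are D, Em, F#m, G, A, Bm, C#dim. Of the given chords, D, C#dim and A7 are diatonic. But F (F–A–C) is foreign: the diatonic iii on degree 3 is F#m, whereas F comes from D minor. It is labeled bIII. Gm (G–Bb–D) doesn't fit — on degree 4 D major would have G (IV). Gm is the degree-4 chord of D minor, so it is the borrowed iv. Bb (Bb–D–F) doesn't fit — on degree 6 D major would have Bm (vi). Bb is the degree-6 chord of D minor, so it is the borrowed bVI.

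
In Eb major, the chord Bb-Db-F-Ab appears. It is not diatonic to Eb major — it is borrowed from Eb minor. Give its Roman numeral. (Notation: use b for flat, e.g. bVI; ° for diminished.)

Bb is scale degree 5 in Eb major. Diatonically Eb major has Bb (V) on that degree; Bb–Db–F–Ab is instead the minor-seventh chord native to Eb minor, so it takes the label v7.

v7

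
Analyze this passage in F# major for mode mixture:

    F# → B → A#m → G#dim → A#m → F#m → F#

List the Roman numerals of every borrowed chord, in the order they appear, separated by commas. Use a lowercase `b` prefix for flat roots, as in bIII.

F# major has the diatonic set F#, G#m, A#m, B, C#, D#m, E#dim. F#, B and A#m all belong to that set. G#dim (G#–B–D) doesn't fit — on degree 2 F# major would have G#m (ii). G#dim is the degree-2 chord of F# minor, so it is the borrowed ii°. F#m (F#–A–C#) doesn't fit — on degree 1 F# major would have F# (I). F#m is the degree-1 chord of F# minor, so it is the borrowed i.

ii°, i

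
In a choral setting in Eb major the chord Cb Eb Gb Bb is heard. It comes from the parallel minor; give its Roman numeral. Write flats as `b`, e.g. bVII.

In Eb major scale degree 6 is C; Cb is its lowered form, from Eb minor. Cb–Eb–Gb–Bb is a major-seventh chord — the form found in Eb minor, not the diatonic vi (Cm). Borrowed into Eb major it is written bVImaj7.

bVImaj7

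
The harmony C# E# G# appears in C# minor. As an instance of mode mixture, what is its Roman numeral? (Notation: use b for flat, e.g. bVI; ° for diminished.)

I

C# is scale degree 1 in C# minor. C#–E#–G# is a major chord — the form found in C# major, not the diatonic i (C#m). Borrowed into C# minor it is written I.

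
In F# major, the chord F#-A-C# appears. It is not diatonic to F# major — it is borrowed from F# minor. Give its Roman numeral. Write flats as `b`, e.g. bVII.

i

The root F# is the diatonic 1st degree of F# major; the borrowing shows in the chord quality. F#–A–C# is a minor chord — the form found in F# minor, not the diatonic I (F#). Borrowed into F# major it is written i.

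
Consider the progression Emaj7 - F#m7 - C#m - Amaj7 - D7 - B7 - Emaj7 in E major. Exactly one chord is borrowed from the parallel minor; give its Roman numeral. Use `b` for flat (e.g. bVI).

The diatonic triads in E major are E, F#m, G#m, A, B, C#m, D#dim. Emaj7, F#m7, C#m, Amaj7 and B7 all belong to that set. But D7 (D–F#–A–C) is foreign: the diatonic vii° on degree 7 is D#dim, whereas D7 comes from E minor. It is labeled bVII7.

bVII7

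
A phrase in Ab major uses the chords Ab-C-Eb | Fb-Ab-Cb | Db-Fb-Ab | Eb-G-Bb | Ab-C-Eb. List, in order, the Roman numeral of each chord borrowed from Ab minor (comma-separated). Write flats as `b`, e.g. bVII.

Ab major has the diatonic set Ab, Bbm, Cm, Db, Eb, Fm, Gdim. Ab–C–Eb = Ab and Eb–G–Bb = Eb both belong to that set. But Fb–Ab–Cb is foreign: the diatonic vi on degree 6 is Fm, whereas Fb comes from Ab minor. It is labeled bVI. Db–Fb–Ab is not: scale degree 4 in Ab major carries Db (IV). In Ab minor the chord on that degree is Dbm, so here it functions as iv, borrowed from the parallel minor.

bVI, iv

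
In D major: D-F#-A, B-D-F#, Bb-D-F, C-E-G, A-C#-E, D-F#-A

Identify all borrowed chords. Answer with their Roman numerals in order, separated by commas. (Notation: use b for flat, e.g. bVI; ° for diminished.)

bVI, bVII

The diatonic triads in D major are D, Em, F#m, G, A, Bm, C#dim. Of the given chords, D–F#–A = D, B–D–F# = Bm and A–C#–E = A are diatonic. Bb–D–F doesn't fit — on degree 6 D major would have Bm (vi). Bb is the degree-6 chord of D minor, so it is the borrowed bVI. C–E–G is not: scale degree 7 in D major carries C#dim (vii°). In D minor the chord on that degree is C, so here it functions as bVII, borrowed from the parallel minor.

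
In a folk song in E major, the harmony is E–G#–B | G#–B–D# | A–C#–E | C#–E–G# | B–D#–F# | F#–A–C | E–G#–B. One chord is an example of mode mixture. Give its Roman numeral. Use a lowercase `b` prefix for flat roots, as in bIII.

ii°

In E major the diatonic chords are E, F#m, G#m, A, B, C#m, D#dim. Of the given chords, E–G#–B = E, G#–B–D# = G#m, A–C#–E = A, C#–E–G# = C#m and B–D#–F# = B are diatonic. F#–A–C is not: scale degree 2 in E major carries F#m (ii). In E minor the chord on that degree is F#dim, so here it functions as ii°, borrowed from the parallel minor.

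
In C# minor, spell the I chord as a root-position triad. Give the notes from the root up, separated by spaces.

The root, C#, is scale degree 1 — the same note in C# minor and C# major; only the chord quality changes. Stacking thirds in C# major on C# gives C#–E#–G#.

C# E# G#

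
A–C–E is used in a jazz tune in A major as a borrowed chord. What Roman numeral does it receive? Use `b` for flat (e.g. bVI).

The root A is the diatonic 1st degree of A major; the borrowing shows in the chord quality. Diatonically A major has A (I) on that degree; A–C–E is instead the minor chord native to A minor, so it takes the label i.

i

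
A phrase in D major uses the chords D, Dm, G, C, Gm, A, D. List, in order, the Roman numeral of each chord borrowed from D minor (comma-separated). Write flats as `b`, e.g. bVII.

In D major the diatonic chords are D, Em, F#m, G, A, Bm, C#dim. Of the given chords, D, G and A are diatonic. Dm (D–F–A) doesn't fit — on degree 1 D major would have D (I). Dm is the degree-1 chord of D minor, so it is the borrowed i. C (C–E–G) is not: scale degree 7 in D major carries C#dim (vii°). In D minor the chord on that degree is C, so here it functions as bVII, borrowed from the parallel minor. Gm (G–Bb–D) doesn't fit — on degree 4 D major would have G (IV). Gm is the degree-4 chord of D minor, so it is the borrowed iv.

i, bVII, iv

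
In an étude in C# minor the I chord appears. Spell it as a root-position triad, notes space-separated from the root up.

The root, C#, is scale degree 1 — the same note in C# minor and C# major; only the chord quality changes. Stacking thirds in C# major on C# gives C#–E#–G#.

C# E# G#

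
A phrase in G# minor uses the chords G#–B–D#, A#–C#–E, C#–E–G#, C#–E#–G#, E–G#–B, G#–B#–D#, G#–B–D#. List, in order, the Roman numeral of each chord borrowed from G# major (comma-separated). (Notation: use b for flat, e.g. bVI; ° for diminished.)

G# minor has the diatonic set G#m, A#dim, B, C#m, D#, E, F# (with V from harmonic minor). Of the given chords, G#–B–D# = G#m, A#–C#–E = A#dim, C#–E–G# = C#m and E–G#–B = E are diatonic. C#–E#–G# doesn't fit — on degree 4 G# minor would have C#m (iv). C# is the degree-4 chord of G# major, so it is the borrowed IV. G#–B#–D# doesn't fit — on degree 1 G# minor would have G#m (i). G# is the degree-1 chord of G# major, so it is the borrowed I.

IV, I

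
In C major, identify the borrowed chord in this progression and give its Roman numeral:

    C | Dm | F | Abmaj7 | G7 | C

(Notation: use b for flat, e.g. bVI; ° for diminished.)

The diatonic triads in C major are C, Dm, Em, F, G, Am, Bdim. C, Dm, F and G7 all belong to that set. But Abmaj7 (Ab–C–Eb–G) is foreign: the diatonic vi on degree 6 is Am, whereas Abmaj7 comes from C minor. It is labeled bVImaj7.

bVImaj7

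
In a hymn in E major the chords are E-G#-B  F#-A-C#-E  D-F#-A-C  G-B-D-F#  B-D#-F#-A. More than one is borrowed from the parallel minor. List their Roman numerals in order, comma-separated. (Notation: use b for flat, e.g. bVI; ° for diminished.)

bVII7, bIIImaj7

In E major the diatonic chords are E, F#m, G#m, A, B, C#m, D#dim. E–G#–B = E, F#–A–C#–E = F#m7 and B–D#–F#–A = B7 all belong to that set. But D–F#–A–C is foreign: the diatonic vii° on degree 7 is D#dim, whereas D7 comes from E minor. It is labeled bVII7. But G–B–D–F# is foreign: the diatonic iii on degree 3 is G#m, whereas Gmaj7 comes from E minor. It is labeled bIIImaj7.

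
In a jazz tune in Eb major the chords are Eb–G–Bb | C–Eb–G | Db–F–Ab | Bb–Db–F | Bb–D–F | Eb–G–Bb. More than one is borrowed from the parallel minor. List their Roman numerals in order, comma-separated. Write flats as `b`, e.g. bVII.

bVII, v

In Eb major the diatonic chords are Eb, Fm, Gm, Ab, Bb, Cm, Ddim. Of the given chords, Eb–G–Bb = Eb, C–Eb–G = Cm and Bb–D–F = Bb are diatonic. Db–F–Ab doesn't fit — on degree 7 Eb major would have Ddim (vii°). Db is the degree-7 chord of Eb minor, so it is the borrowed bVII. Bb–Db–F doesn't fit — on degree 5 Eb major would have Bb (V). Bbm is the degree-5 chord of Eb minor, so it is the borrowed v.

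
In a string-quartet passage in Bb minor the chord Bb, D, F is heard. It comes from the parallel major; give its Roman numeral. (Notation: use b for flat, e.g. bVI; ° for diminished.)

The root Bb is the diatonic 1st degree of Bb minor; the borrowing shows in the chord quality. Bb–D–F is a major chord — the form found in Bb major, not the diatonic i (Bbm). Borrowed into Bb minor it is written I.

I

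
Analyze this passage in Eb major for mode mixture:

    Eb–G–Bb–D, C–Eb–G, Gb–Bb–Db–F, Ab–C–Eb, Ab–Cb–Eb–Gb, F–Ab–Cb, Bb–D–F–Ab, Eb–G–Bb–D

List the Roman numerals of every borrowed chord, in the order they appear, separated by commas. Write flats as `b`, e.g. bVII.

The diatonic triads in Eb major are Eb, Fm, Gm, Ab, Bb, Cm, Ddim. Eb–G–Bb–D = Ebmaj7, C–Eb–G = Cm, Ab–C–Eb = Ab and Bb–D–F–Ab = Bb7 all belong to that set. Gb–Bb–Db–F is not: scale degree 3 in Eb major carries Gm (iii). In Eb minor the chord on that degree is Gbmaj7, so here it functions as bIIImaj7, borrowed from the parallel minor. But Ab–Cb–Eb–Gb is foreign: the diatonic IV on degree 4 is Ab, whereas Abm7 comes from Eb minor. It is labeled iv7. F–Ab–Cb is not: scale degree 2 in Eb major carries Fm (ii). In Eb minor the chord on that degree is Fdim, so here it functions as ii°, borrowed from the parallel minor.

bIIImaj7, iv7, ii°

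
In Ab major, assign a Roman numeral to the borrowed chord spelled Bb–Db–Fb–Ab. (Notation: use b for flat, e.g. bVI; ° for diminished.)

iiø7

Bb is scale degree 2 in Ab major. Diatonically Ab major has Bbm (ii) on that degree; Bb–Db–Fb–Ab is instead the half-diminished-seventh chord native to Ab minor, so it takes the label iiø7.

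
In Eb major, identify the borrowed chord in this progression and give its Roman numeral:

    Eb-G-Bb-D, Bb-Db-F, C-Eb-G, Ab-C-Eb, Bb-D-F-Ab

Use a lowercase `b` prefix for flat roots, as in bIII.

v

In Eb major the diatonic chords are Eb, Fm, Gm, Ab, Bb, Cm, Ddim. Of the given chords, Eb–G–Bb–D = Ebmaj7, C–Eb–G = Cm, Ab–C–Eb = Ab and Bb–D–F–Ab = Bb7 are diatonic. But Bb–Db–F is foreign: the diatonic V on degree 5 is Bb, whereas Bbm comes from Eb minor. It is labeled v.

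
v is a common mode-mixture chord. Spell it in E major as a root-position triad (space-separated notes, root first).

The root, B, is scale degree 5 — the same note in E major and E minor; only the chord quality changes. Building the minor chord from the parallel minor on B: B–D–F#.

B D F#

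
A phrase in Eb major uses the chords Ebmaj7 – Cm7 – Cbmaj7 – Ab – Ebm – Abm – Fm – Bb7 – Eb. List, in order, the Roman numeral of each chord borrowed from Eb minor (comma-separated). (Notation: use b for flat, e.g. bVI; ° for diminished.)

The diatonic triads in Eb major are Eb, Fm, Gm, Ab, Bb, Cm, Ddim. Of the given chords, Ebmaj7, Cm7, Ab, Fm, Bb7 and Eb are diatonic. Cbmaj7 (Cb–Eb–Gb–Bb) doesn't fit — on degree 6 Eb major would have Cm (vi). Cbmaj7 is the degree-6 chord of Eb minor, so it is the borrowed bVImaj7. But Ebm (Eb–Gb–Bb) is foreign: the diatonic I on degree 1 is Eb, whereas Ebm comes from Eb minor. It is labeled i. Abm (Ab–Cb–Eb) is not: scale degree 4 in Eb major carries Ab (IV). In Eb minor the chord on that degree is Abm, so here it functions as iv, borrowed from the parallel minor.

bVImaj7, i, iv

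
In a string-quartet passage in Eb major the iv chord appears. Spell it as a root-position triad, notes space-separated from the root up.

iv is built on scale degree 4, which is Ab in both Eb major and its parallel. Stacking thirds in Eb minor on Ab gives Ab–Cb–Eb.

Ab Cb Eb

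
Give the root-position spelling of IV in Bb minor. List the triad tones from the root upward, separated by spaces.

IV is built on scale degree 4, which is Eb in both Bb minor and its parallel. Building the major chord from the parallel major on Eb: Eb–G–Bb.

Eb G Bb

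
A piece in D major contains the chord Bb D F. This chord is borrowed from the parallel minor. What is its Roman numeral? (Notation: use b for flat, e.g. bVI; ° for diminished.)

bVI

The root Bb is the lowered 6th scale degree — diatonically D major has B there. Diatonically D major has Bm (vi) on that degree; Bb–D–F is instead the major chord native to D minor, so it takes the label bVI.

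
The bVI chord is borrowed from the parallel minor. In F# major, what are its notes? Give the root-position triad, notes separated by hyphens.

The root of bVI is the lowered 6th degree: D# becomes D. Building the major chord from the parallel minor on D: D–F#–A.

D-F#-A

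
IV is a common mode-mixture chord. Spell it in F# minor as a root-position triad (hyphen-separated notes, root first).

B-D#-F#

The root, B, is scale degree 4 — the same note in F# minor and F# major; only the chord quality changes. In F# major the chord on B is B–D#–F#.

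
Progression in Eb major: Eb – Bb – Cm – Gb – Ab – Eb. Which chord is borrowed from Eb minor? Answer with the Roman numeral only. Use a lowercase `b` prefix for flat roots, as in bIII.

The diatonic triads in Eb major are Eb, Fm, Gm, Ab, Bb, Cm, Ddim. Eb, Bb, Cm and Ab are all diatonic. But Gb (Gb–Bb–Db) is foreign: the diatonic iii on degree 3 is Gm, whereas Gb comes from Eb minor. It is labeled bIII.

bIII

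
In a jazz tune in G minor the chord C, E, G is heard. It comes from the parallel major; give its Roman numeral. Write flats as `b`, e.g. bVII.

The root C is the diatonic 4th degree of G minor; the borrowing shows in the chord quality. The diatonic chord on degree 4 would be Cm (iv), but C–E–G is the major chord from G major. As a borrowed chord it is labeled IV.

IV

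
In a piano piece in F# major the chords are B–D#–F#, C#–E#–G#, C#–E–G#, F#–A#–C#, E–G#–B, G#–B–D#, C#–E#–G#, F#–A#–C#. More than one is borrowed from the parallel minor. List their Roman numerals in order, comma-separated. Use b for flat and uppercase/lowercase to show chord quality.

The diatonic triads in F# major are F#, G#m, A#m, B, C#, D#m, E#dim. B–D#–F# = B, C#–E#–G# = C#, F#–A#–C# = F# and G#–B–D# = G#m are all diatonic. C#–E–G# is not: scale degree 5 in F# major carries C# (V). In F# minor the chord on that degree is C#m, so here it functions as v, borrowed from the parallel minor. E–G#–B is not: scale degree 7 in F# major carries E#dim (vii°). In F# minor the chord on that degree is E, so here it functions as bVII, borrowed from the parallel minor.

v, bVII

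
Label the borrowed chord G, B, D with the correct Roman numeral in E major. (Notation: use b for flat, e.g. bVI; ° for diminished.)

bIII

In E major scale degree 3 is G#; G is its lowered form, from E minor. G–B–D is a major chord — the form found in E minor, not the diatonic iii (G#m). Borrowed into E major it is written bIII.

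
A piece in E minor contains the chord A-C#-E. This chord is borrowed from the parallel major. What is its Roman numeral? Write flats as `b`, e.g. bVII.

IV

A is scale degree 4 in E minor. Diatonically E minor has Am (iv) on that degree; A–C#–E is instead the major chord native to E major, so it takes the label IV.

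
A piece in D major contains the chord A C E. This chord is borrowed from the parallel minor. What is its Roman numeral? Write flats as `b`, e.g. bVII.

The root A is the diatonic 5th degree of D major; the borrowing shows in the chord quality. A–C–E is a minor chord — the form found in D minor, not the diatonic V (A). Borrowed into D major it is written v.

v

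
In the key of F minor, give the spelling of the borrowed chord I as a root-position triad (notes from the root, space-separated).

F A C

The root, F, is scale degree 1 — the same note in F minor and F major; only the chord quality changes. Stacking thirds in F major on F gives F–A–C.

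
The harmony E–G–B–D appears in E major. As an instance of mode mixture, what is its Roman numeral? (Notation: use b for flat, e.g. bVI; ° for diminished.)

i7

The root E is the diatonic 1st degree of E major; the borrowing shows in the chord quality. Diatonically E major has E (I) on that degree; E–G–B–D is instead the minor-seventh chord native to E minor, so it takes the label i7.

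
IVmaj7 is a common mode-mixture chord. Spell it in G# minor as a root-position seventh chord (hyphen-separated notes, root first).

C#-E#-G#-B#

The root, C#, is scale degree 4 — the same note in G# minor and G# major; only the chord quality changes. Building the major-seventh chord from the parallel major on C#: C#–E#–G#–B#.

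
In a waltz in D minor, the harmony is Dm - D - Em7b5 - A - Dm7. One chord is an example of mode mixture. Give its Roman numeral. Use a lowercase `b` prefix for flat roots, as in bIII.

I

In D minor (with V from harmonic minor) the diatonic chords are Dm, Edim, F, Gm, A, Bb, C. Dm, Em7b5, A and Dm7 all belong to that set. D (D–F#–A) is not: scale degree 1 in D minor carries Dm (i). In D major the chord on that degree is D, so here it functions as I, borrowed from the parallel major.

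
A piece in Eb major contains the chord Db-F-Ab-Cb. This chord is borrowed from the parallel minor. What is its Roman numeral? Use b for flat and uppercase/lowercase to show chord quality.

bVII7

The root Db is the lowered 7th scale degree — diatonically Eb major has D there. The diatonic chord on degree 7 would be Ddim (vii°), but Db–F–Ab–Cb is the dominant-seventh chord from Eb minor. As a borrowed chord it is labeled bVII7.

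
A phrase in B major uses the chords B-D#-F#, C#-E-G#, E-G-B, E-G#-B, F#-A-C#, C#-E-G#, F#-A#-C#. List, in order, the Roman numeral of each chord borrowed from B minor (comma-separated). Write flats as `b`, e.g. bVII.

B major has the diatonic set B, C#m, D#m, E, F#, G#m, A#dim. B–D#–F# = B, C#–E–G# = C#m, E–G#–B = E and F#–A#–C# = F# all belong to that set. But E–G–B is foreign: the diatonic IV on degree 4 is E, whereas Em comes from B minor. It is labeled iv. F#–A–C# doesn't fit — on degree 5 B major would have F# (V). F#m is the degree-5 chord of B minor, so it is the borrowed v.

iv, v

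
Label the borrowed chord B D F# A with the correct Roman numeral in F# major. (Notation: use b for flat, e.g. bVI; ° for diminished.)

The root B is the diatonic 4th degree of F# major; the borrowing shows in the chord quality. Diatonically F# major has B (IV) on that degree; B–D–F#–A is instead the minor-seventh chord native to F# minor, so it takes the label iv7.

iv7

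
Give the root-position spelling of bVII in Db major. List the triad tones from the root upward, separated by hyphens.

bVII is built on the lowered scale degree 7. In Db major degree 7 is C; lowered it becomes Cb. Building the major chord from the parallel minor on Cb: Cb–Eb–Gb.

Cb-Eb-Gb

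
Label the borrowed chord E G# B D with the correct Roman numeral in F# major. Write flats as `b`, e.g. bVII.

bVII7

In F# major scale degree 7 is E#; E is its lowered form, from F# minor. The diatonic chord on degree 7 would be E#dim (vii°), but E–G#–B–D is the dominant-seventh chord from F# minor. As a borrowed chord it is labeled bVII7.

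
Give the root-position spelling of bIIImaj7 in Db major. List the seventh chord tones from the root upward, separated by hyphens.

Scale degree 3 in Db major is F. bIIImaj7 uses the lowered form, Fb, taken from Db minor. In Db minor the chord on Fb is Fb–Ab–Cb–Eb.

Fb-Ab-Cb-Eb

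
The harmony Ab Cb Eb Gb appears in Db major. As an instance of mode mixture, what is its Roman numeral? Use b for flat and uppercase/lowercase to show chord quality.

Ab is scale degree 5 in Db major. Ab–Cb–Eb–Gb is a minor-seventh chord — the form found in Db minor, not the diatonic V (Ab). Borrowed into Db major it is written v7.

v7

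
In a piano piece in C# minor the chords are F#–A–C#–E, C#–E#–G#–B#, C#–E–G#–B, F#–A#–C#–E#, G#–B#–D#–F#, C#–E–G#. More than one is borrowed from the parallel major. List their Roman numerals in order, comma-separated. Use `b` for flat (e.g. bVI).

Imaj7, IVmaj7

In C# minor (with V from harmonic minor) the diatonic chords are C#m, D#dim, E, F#m, G#, A, B. F#–A–C#–E = F#m7, C#–E–G#–B = C#m7, G#–B#–D#–F# = G#7 and C#–E–G# = C#m are all diatonic. C#–E#–G#–B# is not: scale degree 1 in C# minor carries C#m (i). In C# major the chord on that degree is C#maj7, so here it functions as Imaj7, borrowed from the parallel major. F#–A#–C#–E# doesn't fit — on degree 4 C# minor would have F#m (iv). F#maj7 is the degree-4 chord of C# major, so it is the borrowed IVmaj7.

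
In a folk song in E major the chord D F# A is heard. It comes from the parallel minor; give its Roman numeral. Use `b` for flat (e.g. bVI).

bVII

The root D is the lowered 7th scale degree — diatonically E major has D# there. Diatonically E major has D#dim (vii°) on that degree; D–F#–A is instead the major chord native to E minor, so it takes the label bVII.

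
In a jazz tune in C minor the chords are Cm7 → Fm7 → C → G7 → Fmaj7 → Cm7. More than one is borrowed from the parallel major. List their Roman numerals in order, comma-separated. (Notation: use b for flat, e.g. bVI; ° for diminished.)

I, IVmaj7

The diatonic triads in C minor (with V from harmonic minor) are Cm, Ddim, Eb, Fm, G, Ab, Bb. Of the given chords, Cm7, Fm7 and G7 are diatonic. C (C–E–G) doesn't fit — on degree 1 C minor would have Cm (i). C is the degree-1 chord of C major, so it is the borrowed I. Fmaj7 (F–A–C–E) doesn't fit — on degree 4 C minor would have Fm (iv). Fmaj7 is the degree-4 chord of C major, so it is the borrowed IVmaj7.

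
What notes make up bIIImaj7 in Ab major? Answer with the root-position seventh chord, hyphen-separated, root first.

Cb-Eb-Gb-Bb

The root of bIIImaj7 is the lowered 3rd degree: C becomes Cb. In Ab minor the chord on Cb is Cb–Eb–Gb–Bb.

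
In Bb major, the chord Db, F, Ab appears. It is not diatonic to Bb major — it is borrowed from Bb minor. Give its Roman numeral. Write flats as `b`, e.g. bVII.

The root Db is the lowered 3rd scale degree — diatonically Bb major has D there. Diatonically Bb major has Dm (iii) on that degree; Db–F–Ab is instead the major chord native to Bb minor, so it takes the label bIII.

bIII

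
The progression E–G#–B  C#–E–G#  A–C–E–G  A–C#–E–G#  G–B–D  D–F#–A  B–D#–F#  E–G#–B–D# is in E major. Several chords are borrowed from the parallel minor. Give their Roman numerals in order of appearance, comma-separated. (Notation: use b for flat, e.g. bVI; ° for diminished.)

iv7, bIII, bVII

In E major the diatonic chords are E, F#m, G#m, A, B, C#m, D#dim. E–G#–B = E, C#–E–G# = C#m, A–C#–E–G# = Amaj7, B–D#–F# = B and E–G#–B–D# = Emaj7 all belong to that set. But A–C–E–G is foreign: the diatonic IV on degree 4 is A, whereas Am7 comes from E minor. It is labeled iv7. G–B–D is not: scale degree 3 in E major carries G#m (iii). In E minor the chord on that degree is G, so here it functions as bIII, borrowed from the parallel minor. D–F#–A doesn't fit — on degree 7 E major would have D#dim (vii°). D is the degree-7 chord of E minor, so it is the borrowed bVII.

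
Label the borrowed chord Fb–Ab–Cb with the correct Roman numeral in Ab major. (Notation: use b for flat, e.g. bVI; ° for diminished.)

The root Fb is the lowered 6th scale degree — diatonically Ab major has F there. Fb–Ab–Cb is a major chord — the form found in Ab minor, not the diatonic vi (Fm). Borrowed into Ab major it is written bVI.

bVI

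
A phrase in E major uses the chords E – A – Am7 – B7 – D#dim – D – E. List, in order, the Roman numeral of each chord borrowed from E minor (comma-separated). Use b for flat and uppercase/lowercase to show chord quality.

In E major the diatonic chords are E, F#m, G#m, A, B, C#m, D#dim. E, A, B7 and D#dim all belong to that set. Am7 (A–C–E–G) doesn't fit — on degree 4 E major would have A (IV). Am7 is the degree-4 chord of E minor, so it is the borrowed iv7. D (D–F#–A) is not: scale degree 7 in E major carries D#dim (vii°). In E minor the chord on that degree is D, so here it functions as bVII, borrowed from the parallel minor.

iv7, bVII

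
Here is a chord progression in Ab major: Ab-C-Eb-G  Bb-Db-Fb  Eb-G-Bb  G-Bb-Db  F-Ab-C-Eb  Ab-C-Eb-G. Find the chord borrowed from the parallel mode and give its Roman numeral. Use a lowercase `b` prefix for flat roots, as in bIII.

The diatonic triads in Ab major are Ab, Bbm, Cm, Db, Eb, Fm, Gdim. Of the given chords, Ab–C–Eb–G = Abmaj7, Eb–G–Bb = Eb, G–Bb–Db = Gdim and F–Ab–C–Eb = Fm7 are diatonic. But Bb–Db–Fb is foreign: the diatonic ii on degree 2 is Bbm, whereas Bbdim comes from Ab minor. It is labeled ii°.

ii°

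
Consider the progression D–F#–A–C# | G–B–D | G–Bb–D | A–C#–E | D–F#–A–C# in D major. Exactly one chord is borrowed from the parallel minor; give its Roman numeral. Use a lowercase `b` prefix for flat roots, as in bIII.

The diatonic triads in D major are D, Em, F#m, G, A, Bm, C#dim. D–F#–A–C# = Dmaj7, G–B–D = G and A–C#–E = A are all diatonic. G–Bb–D is not: scale degree 4 in D major carries G (IV). In D minor the chord on that degree is Gm, so here it functions as iv, borrowed from the parallel minor.

iv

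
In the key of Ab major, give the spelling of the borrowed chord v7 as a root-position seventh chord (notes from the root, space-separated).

v7 is built on scale degree 5, which is Eb in both Ab major and its parallel. In Ab minor the chord on Eb is Eb–Gb–Bb–Db.

Eb Gb Bb Db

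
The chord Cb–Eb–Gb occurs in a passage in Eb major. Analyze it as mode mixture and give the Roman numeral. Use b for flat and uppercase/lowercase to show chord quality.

bVI

In Eb major scale degree 6 is C; Cb is its lowered form, from Eb minor. Diatonically Eb major has Cm (vi) on that degree; Cb–Eb–Gb is instead the major chord native to Eb minor, so it takes the label bVI.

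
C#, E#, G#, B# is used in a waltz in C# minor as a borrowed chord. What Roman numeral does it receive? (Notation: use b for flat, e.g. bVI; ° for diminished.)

Imaj7

The root C# is the diatonic 1st degree of C# minor; the borrowing shows in the chord quality. The diatonic chord on degree 1 would be C#m (i), but C#–E#–G#–B# is the major-seventh chord from C# major. As a borrowed chord it is labeled Imaj7.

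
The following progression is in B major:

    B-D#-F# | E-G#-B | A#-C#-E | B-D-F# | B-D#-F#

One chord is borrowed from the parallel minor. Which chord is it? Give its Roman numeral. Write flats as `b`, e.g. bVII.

In B major the diatonic chords are B, C#m, D#m, E, F#, G#m, A#dim. Of the given chords, B–D#–F# = B, E–G#–B = E and A#–C#–E = A#dim are diatonic. B–D–F# is not: scale degree 1 in B major carries B (I). In B minor the chord on that degree is Bm, so here it functions as i, borrowed from the parallel minor.

i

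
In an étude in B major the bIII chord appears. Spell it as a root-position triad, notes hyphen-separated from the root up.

D-F#-A

Scale degree 3 in B major is D#. bIII uses the lowered form, D, taken from B minor. Building the major chord from the parallel minor on D: D–F#–A.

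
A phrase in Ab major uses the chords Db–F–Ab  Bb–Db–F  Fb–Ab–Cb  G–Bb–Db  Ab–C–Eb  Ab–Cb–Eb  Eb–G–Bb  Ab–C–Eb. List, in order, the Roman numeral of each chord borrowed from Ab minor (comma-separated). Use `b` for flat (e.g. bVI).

The diatonic triads in Ab major are Ab, Bbm, Cm, Db, Eb, Fm, Gdim. Of the given chords, Db–F–Ab = Db, Bb–Db–F = Bbm, G–Bb–Db = Gdim, Ab–C–Eb = Ab and Eb–G–Bb = Eb are diatonic. Fb–Ab–Cb doesn't fit — on degree 6 Ab major would have Fm (vi). Fb is the degree-6 chord of Ab minor, so it is the borrowed bVI. Ab–Cb–Eb doesn't fit — on degree 1 Ab major would have Ab (I). Abm is the degree-1 chord of Ab minor, so it is the borrowed i.

bVI, i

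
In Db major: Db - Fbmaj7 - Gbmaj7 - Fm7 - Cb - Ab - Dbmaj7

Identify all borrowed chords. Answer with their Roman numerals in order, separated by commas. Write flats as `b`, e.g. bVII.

bIIImaj7, bVII

Db major has the diatonic set Db, Ebm, Fm, Gb, Ab, Bbm, Cdim. Of the given chords, Db, Gbmaj7, Fm7, Ab and Dbmaj7 are diatonic. Fbmaj7 (Fb–Ab–Cb–Eb) doesn't fit — on degree 3 Db major would have Fm (iii). Fbmaj7 is the degree-3 chord of Db minor, so it is the borrowed bIIImaj7. Cb (Cb–Eb–Gb) doesn't fit — on degree 7 Db major would have Cdim (vii°). Cb is the degree-7 chord of Db minor, so it is the borrowed bVII.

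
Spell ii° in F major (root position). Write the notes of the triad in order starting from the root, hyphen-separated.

G-Bb-Db

ii° is built on scale degree 2, which is G in both F major and its parallel. In F minor the chord on G is G–Bb–Db.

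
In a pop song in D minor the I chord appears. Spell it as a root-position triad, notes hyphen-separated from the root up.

D-F#-A

The root, D, is scale degree 1 — the same note in D minor and D major; only the chord quality changes. Building the major chord from the parallel major on D: D–F#–A.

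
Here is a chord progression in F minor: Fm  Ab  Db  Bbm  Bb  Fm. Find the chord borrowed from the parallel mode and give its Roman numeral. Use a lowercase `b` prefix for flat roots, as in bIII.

In F minor (with V from harmonic minor) the diatonic chords are Fm, Gdim, Ab, Bbm, C, Db, Eb. Fm, Ab, Db and Bbm all belong to that set. But Bb (Bb–D–F) is foreign: the diatonic iv on degree 4 is Bbm, whereas Bb comes from F major. It is labeled IV.

IV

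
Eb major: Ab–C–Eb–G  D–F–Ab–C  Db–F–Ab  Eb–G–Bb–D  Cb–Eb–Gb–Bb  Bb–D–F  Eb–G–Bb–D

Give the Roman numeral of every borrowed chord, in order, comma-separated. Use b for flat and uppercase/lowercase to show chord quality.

In Eb major the diatonic chords are Eb, Fm, Gm, Ab, Bb, Cm, Ddim. Of the given chords, Ab–C–Eb–G = Abmaj7, D–F–Ab–C = Dm7b5, Eb–G–Bb–D = Ebmaj7 and Bb–D–F = Bb are diatonic. Db–F–Ab doesn't fit — on degree 7 Eb major would have Ddim (vii°). Db is the degree-7 chord of Eb minor, so it is the borrowed bVII. Cb–Eb–Gb–Bb is not: scale degree 6 in Eb major carries Cm (vi). In Eb minor the chord on that degree is Cbmaj7, so here it functions as bVImaj7, borrowed from the parallel minor.

bVII, bVImaj7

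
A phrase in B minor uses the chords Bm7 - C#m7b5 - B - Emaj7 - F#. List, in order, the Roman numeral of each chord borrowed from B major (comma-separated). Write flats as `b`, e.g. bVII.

The diatonic triads in B minor (with V from harmonic minor) are Bm, C#dim, D, Em, F#, G, A. Bm7, C#m7b5 and F# are all diatonic. But B (B–D#–F#) is foreign: the diatonic i on degree 1 is Bm, whereas B comes from B major. It is labeled I. Emaj7 (E–G#–B–D#) is not: scale degree 4 in B minor carries Em (iv). In B major the chord on that degree is Emaj7, so here it functions as IVmaj7, borrowed from the parallel major.

I, IVmaj7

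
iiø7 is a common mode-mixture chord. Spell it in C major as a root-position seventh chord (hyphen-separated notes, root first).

D-F-Ab-C

The root, D, is scale degree 2 — the same note in C major and C minor; only the chord quality changes. Building the half-diminished-seventh chord from the parallel minor on D: D–F–Ab–C.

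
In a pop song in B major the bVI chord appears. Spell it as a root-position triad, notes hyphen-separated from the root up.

G-B-D

The root of bVI is the lowered 6th degree: G# becomes G. In B minor the chord on G is G–B–D.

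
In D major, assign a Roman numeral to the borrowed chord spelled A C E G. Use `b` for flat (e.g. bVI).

v7

The root A is the diatonic 5th degree of D major; the borrowing shows in the chord quality. Diatonically D major has A (V) on that degree; A–C–E–G is instead the minor-seventh chord native to D minor, so it takes the label v7.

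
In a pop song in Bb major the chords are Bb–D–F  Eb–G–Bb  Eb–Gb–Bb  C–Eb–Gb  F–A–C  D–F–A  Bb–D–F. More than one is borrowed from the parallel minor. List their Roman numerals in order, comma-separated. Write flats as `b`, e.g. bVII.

In Bb major the diatonic chords are Bb, Cm, Dm, Eb, F, Gm, Adim. Of the given chords, Bb–D–F = Bb, Eb–G–Bb = Eb, F–A–C = F and D–F–A = Dm are diatonic. But Eb–Gb–Bb is foreign: the diatonic IV on degree 4 is Eb, whereas Ebm comes from Bb minor. It is labeled iv. C–Eb–Gb doesn't fit — on degree 2 Bb major would have Cm (ii). Cdim is the degree-2 chord of Bb minor, so it is the borrowed ii°.

iv, ii°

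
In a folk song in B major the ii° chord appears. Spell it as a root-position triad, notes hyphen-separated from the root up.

C#-E-G

The root, C#, is scale degree 2 — the same note in B major and B minor; only the chord quality changes. Stacking thirds in B minor on C# gives C#–E–G.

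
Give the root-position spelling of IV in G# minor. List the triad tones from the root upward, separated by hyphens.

The root, C#, is scale degree 4 — the same note in G# minor and G# major; only the chord quality changes. Building the major chord from the parallel major on C#: C#–E#–G#.

C#-E#-G#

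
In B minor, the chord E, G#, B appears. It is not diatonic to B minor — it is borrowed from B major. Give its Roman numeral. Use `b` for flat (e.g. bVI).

The root E is the diatonic 4th degree of B minor; the borrowing shows in the chord quality. The diatonic chord on degree 4 would be Em (iv), but E–G#–B is the major chord from B major. As a borrowed chord it is labeled IV.

IV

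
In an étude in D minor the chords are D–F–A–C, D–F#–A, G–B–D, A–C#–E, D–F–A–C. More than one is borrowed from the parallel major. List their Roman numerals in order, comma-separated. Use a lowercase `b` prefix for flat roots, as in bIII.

In D minor (with V from harmonic minor) the diatonic chords are Dm, Edim, F, Gm, A, Bb, C. Of the given chords, D–F–A–C = Dm7 and A–C#–E = A are diatonic. But D–F#–A is foreign: the diatonic i on degree 1 is Dm, whereas D comes from D major. It is labeled I. G–B–D doesn't fit — on degree 4 D minor would have Gm (iv). G is the degree-4 chord of D major, so it is the borrowed IV.

I, IV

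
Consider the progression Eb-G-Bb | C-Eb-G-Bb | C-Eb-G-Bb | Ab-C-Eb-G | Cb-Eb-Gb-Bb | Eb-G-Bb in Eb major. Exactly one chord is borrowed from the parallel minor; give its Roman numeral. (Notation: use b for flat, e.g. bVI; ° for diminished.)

bVImaj7

In Eb major the diatonic chords are Eb, Fm, Gm, Ab, Bb, Cm, Ddim. Eb–G–Bb = Eb, C–Eb–G–Bb = Cm7 and Ab–C–Eb–G = Abmaj7 are all diatonic. Cb–Eb–Gb–Bb doesn't fit — on degree 6 Eb major would have Cm (vi). Cbmaj7 is the degree-6 chord of Eb minor, so it is the borrowed bVImaj7.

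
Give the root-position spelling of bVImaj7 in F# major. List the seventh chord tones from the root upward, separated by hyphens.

Scale degree 6 in F# major is D#. bVImaj7 uses the lowered form, D, taken from F# minor. In F# minor the chord on D is D–F#–A–C#.

D-F#-A-C#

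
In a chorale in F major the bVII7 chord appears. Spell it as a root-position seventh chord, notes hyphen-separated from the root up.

bVII7 is built on the lowered scale degree 7. In F major degree 7 is E; lowered it becomes Eb. Building the dominant-seventh chord from the parallel minor on Eb: Eb–G–Bb–Db.

Eb-G-Bb-Db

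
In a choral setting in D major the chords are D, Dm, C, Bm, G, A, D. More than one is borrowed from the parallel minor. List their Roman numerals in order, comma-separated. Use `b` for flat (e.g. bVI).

i, bVII

The diatonic triads in D major are D, Em, F#m, G, A, Bm, C#dim. Of the given chords, D, Bm, G and A are diatonic. But Dm (D–F–A) is foreign: the diatonic I on degree 1 is D, whereas Dm comes from D minor. It is labeled i. C (C–E–G) is not: scale degree 7 in D major carries C#dim (vii°). In D minor the chord on that degree is C, so here it functions as bVII, borrowed from the parallel minor.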